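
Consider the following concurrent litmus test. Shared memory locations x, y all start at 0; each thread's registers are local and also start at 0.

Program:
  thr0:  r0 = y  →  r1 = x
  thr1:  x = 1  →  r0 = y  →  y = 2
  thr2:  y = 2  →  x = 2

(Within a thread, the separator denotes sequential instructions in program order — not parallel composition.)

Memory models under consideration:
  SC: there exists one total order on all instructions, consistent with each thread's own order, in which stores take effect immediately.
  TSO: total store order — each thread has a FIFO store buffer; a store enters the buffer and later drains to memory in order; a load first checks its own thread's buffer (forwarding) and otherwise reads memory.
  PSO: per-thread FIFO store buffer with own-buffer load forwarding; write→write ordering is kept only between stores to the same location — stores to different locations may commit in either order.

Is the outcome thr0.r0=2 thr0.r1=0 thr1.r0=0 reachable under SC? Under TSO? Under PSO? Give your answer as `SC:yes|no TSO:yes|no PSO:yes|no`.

outcome vector order: (thr0.r0,thr0.r1,thr1.r0)
[SC] allowed = {(0,0,0) (0,0,2) (0,1,0) (0,1,2) (0,2,0) (0,2,2) (2,0,2) (2,1,0) (2,1,2) (2,2,0) (2,2,2)}
[TSO] allowed = {(0,0,0) (0,0,2) (0,1,0) (0,1,2) (0,2,0) (0,2,2) (2,0,0) (2,0,2) (2,1,0) (2,1,2) (2,2,0) (2,2,2)}
[PSO] allowed = {(0,0,0) (0,0,2) (0,1,0) (0,1,2) (0,2,0) (0,2,2) (2,0,0) (2,0,2) (2,1,0) (2,1,2) (2,2,0) (2,2,2)}
target (2,0,0) ∈ {TSO,PSO}

SC:no TSO:yes PSO:yes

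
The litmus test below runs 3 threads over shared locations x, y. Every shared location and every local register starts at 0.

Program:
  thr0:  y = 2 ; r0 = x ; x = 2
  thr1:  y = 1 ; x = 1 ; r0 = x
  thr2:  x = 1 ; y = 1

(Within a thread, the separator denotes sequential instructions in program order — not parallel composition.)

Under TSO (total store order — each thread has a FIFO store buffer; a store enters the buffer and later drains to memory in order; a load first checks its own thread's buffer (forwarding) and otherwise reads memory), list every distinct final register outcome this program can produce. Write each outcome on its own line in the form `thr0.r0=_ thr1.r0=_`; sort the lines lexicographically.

outcome vector order: (thr0.r0,thr1.r0)
|TSO outcomes| = 4

thr0.r0=0 thr1.r0=1
thr0.r0=0 thr1.r0=2
thr0.r0=1 thr1.r0=1
thr0.r0=1 thr1.r0=2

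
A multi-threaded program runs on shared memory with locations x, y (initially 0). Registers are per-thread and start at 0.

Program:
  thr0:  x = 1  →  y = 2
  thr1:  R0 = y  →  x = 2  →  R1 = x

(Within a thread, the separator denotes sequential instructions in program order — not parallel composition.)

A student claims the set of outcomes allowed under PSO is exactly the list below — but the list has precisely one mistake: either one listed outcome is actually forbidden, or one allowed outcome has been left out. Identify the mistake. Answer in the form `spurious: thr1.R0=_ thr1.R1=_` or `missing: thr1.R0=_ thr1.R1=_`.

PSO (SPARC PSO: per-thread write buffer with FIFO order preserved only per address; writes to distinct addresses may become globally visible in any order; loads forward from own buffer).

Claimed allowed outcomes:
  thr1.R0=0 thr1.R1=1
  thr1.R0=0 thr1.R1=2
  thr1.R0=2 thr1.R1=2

outcome vector order: (thr1.R0,thr1.R1)
under PSO → 01 02 21 22
PSO∖claimed = {21}

missing: thr1.R0=2 thr1.R1=1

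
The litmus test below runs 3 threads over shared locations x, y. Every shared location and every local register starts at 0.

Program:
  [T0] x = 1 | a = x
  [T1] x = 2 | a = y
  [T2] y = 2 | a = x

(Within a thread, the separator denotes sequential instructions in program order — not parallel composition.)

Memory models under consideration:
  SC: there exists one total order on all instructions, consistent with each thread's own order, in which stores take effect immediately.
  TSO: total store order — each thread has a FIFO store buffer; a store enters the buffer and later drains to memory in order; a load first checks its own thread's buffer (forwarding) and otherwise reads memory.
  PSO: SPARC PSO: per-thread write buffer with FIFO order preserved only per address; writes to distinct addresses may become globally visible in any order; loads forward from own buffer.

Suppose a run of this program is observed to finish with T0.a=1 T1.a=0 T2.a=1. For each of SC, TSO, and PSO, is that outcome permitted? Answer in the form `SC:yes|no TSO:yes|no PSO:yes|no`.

outcome vector order: (T0.a,T1.a,T2.a)
SC (9): <1 0 1>; <1 0 2>; <1 2 0>; <1 2 1>; <1 2 2>; <2 0 2>; <2 2 0>; <2 2 1>; <2 2 2>
TSO (12): <1 0 0>; <1 0 1>; <1 0 2>; <1 2 0>; <1 2 1>; <1 2 2>; <2 0 0>; <2 0 1>; <2 0 2>; <2 2 0>; <2 2 1>; <2 2 2>
PSO (12): <1 0 0>; <1 0 1>; <1 0 2>; <1 2 0>; <1 2 1>; <1 2 2>; <2 0 0>; <2 0 1>; <2 0 2>; <2 2 0>; <2 2 1>; <2 2 2>
target <1 0 1> ∈ {SC,TSO,PSO}

SC:yes TSO:yes PSO:yes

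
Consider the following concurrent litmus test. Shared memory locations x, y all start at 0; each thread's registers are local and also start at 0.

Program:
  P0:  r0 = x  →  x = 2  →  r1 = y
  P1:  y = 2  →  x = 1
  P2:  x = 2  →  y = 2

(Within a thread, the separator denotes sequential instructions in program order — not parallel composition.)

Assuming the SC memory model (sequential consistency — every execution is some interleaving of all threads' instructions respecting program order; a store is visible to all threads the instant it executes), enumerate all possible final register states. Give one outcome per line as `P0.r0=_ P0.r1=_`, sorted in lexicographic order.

P0.r0=0 P0.r1=0
P0.r0=0 P0.r1=2
P0.r0=1 P0.r1=2
P0.r0=2 P0.r1=0
P0.r0=2 P0.r1=2

outcome vector order: (P0.r0,P0.r1)
|SC outcomes| = 5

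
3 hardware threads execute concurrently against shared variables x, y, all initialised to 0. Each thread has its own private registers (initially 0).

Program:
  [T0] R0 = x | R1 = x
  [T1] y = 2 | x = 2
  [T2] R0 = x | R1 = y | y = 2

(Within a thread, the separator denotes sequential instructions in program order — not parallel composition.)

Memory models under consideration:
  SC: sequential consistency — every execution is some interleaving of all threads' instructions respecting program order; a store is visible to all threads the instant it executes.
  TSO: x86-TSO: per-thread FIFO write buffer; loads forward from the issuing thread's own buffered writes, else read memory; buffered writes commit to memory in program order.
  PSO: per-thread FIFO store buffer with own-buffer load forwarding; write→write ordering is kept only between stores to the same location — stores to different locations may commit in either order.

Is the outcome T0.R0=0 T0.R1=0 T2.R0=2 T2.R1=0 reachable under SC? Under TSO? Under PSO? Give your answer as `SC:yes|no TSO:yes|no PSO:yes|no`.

SC:no TSO:no PSO:yes

outcome vector order: (T0.R0,T0.R1,T2.R0,T2.R1)
SC: 9 outcomes — {<0 0 0 0>; <0 0 0 2>; <0 0 2 2>; <0 2 0 0>; <0 2 0 2>; <0 2 2 2>; <2 2 0 0>; <2 2 0 2>; <2 2 2 2>}
TSO: 9 outcomes — {<0 0 0 0>; <0 0 0 2>; <0 0 2 2>; <0 2 0 0>; <0 2 0 2>; <0 2 2 2>; <2 2 0 0>; <2 2 0 2>; <2 2 2 2>}
PSO: 12 outcomes — {<0 0 0 0>; <0 0 0 2>; <0 0 2 0>; <0 0 2 2>; <0 2 0 0>; <0 2 0 2>; <0 2 2 0>; <0 2 2 2>; <2 2 0 0>; <2 2 0 2>; <2 2 2 0>; <2 2 2 2>}
target <0 0 2 0> ∈ {PSO}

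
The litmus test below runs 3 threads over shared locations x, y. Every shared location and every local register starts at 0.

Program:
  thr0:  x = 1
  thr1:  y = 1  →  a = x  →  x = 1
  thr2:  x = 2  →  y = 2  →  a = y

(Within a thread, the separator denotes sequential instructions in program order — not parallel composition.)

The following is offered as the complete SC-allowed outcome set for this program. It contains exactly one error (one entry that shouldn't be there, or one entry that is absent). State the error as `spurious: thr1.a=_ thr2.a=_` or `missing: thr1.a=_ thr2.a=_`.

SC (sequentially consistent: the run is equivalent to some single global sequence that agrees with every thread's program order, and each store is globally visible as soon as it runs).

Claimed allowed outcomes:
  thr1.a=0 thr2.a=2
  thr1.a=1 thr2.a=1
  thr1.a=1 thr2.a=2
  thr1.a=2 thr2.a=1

missing: thr1.a=2 thr2.a=2

outcome vector order: (thr1.a,thr2.a)
[SC] allowed = {02 11 12 21 22}
SC∖claimed = {22}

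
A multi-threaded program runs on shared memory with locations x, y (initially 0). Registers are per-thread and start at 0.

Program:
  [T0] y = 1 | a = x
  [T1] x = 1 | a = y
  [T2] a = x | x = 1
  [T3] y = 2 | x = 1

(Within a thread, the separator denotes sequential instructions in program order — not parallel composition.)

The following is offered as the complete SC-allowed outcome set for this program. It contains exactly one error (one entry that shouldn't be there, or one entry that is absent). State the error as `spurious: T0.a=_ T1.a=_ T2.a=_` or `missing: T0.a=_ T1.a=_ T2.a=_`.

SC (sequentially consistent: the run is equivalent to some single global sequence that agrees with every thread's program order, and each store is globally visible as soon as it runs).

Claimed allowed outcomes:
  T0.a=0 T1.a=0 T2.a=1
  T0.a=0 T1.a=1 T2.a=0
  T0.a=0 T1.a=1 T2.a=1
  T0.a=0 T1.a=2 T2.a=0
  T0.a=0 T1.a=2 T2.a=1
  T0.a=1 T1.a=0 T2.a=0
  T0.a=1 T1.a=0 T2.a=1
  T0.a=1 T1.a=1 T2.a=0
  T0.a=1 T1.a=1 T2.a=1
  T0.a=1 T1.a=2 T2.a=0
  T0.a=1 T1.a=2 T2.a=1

outcome vector order: (T0.a,T1.a,T2.a)
under SC → (0,1,0), (0,1,1), (0,2,0), (0,2,1), (1,0,0), (1,0,1), (1,1,0), (1,1,1), (1,2,0), (1,2,1)
claimed∖SC = {(0,0,1)}

spurious: T0.a=0 T1.a=0 T2.a=1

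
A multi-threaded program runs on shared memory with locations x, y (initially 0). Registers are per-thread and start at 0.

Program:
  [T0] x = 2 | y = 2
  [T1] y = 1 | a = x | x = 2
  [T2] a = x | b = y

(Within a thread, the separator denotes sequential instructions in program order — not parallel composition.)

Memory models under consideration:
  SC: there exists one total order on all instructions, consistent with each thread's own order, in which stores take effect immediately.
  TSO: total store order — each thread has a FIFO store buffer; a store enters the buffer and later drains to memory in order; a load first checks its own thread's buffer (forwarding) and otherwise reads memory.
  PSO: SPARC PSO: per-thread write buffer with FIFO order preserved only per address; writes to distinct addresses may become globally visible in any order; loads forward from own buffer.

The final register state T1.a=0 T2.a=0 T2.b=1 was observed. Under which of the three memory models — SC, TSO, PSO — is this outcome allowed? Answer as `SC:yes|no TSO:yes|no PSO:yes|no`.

outcome vector order: (T1.a,T2.a,T2.b)
SC: 11 outcomes — {000 001 002 021 022 200 201 202 220 221 222}
TSO: 12 outcomes — {000 001 002 020 021 022 200 201 202 220 221 222}
PSO: 12 outcomes — {000 001 002 020 021 022 200 201 202 220 221 222}
target 001 ∈ {SC,TSO,PSO}

SC:yes TSO:yes PSO:yes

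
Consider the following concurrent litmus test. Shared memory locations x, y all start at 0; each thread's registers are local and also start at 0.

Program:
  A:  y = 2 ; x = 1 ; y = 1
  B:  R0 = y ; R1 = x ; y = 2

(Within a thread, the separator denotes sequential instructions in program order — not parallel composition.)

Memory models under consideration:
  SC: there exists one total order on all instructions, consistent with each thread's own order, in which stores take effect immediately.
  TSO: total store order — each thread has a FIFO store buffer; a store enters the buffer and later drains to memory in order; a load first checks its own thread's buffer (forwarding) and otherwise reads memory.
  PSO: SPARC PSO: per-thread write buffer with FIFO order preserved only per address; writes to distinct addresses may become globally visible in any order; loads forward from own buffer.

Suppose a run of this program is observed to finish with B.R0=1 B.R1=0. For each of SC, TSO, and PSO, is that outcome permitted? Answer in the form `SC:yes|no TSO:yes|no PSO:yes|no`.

SC:no TSO:no PSO:yes

outcome vector order: (B.R0,B.R1)
under SC → 00; 01; 11; 20; 21
under TSO → 00; 01; 11; 20; 21
under PSO → 00; 01; 10; 11; 20; 21
target 10 ∈ {PSO}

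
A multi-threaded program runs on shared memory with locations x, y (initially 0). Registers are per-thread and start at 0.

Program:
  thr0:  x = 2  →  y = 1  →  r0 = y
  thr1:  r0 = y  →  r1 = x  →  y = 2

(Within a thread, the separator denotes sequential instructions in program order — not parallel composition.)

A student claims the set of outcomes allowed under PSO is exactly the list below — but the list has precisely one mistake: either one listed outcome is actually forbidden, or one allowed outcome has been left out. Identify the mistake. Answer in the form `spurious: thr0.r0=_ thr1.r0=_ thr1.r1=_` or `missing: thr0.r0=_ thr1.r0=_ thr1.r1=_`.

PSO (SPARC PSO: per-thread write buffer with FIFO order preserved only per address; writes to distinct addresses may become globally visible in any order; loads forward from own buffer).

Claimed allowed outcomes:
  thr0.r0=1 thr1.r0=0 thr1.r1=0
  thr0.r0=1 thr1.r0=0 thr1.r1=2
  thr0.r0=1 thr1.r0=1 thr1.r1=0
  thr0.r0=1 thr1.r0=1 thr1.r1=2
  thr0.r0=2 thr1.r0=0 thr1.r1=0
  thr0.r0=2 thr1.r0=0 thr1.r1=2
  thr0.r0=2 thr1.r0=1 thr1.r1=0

outcome vector order: (thr0.r0,thr1.r0,thr1.r1)
PSO (8): 1/0/0, 1/0/2, 1/1/0, 1/1/2, 2/0/0, 2/0/2, 2/1/0, 2/1/2
PSO∖claimed = {2/1/2}

missing: thr0.r0=2 thr1.r0=1 thr1.r1=2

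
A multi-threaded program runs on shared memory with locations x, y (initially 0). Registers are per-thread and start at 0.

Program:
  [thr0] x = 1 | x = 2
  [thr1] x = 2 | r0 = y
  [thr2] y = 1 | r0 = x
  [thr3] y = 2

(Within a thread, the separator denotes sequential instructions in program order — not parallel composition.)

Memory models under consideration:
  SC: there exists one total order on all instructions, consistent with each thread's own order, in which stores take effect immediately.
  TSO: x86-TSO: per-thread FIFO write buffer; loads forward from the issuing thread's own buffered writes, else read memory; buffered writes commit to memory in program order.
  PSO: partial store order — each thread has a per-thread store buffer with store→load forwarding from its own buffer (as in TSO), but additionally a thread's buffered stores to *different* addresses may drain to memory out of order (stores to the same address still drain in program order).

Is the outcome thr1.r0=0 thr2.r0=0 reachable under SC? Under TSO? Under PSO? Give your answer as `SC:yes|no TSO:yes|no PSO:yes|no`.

outcome vector order: (thr1.r0,thr2.r0)
[SC] allowed = {<0 1> <0 2> <1 0> <1 1> <1 2> <2 0> <2 1> <2 2>}
[TSO] allowed = {<0 0> <0 1> <0 2> <1 0> <1 1> <1 2> <2 0> <2 1> <2 2>}
[PSO] allowed = {<0 0> <0 1> <0 2> <1 0> <1 1> <1 2> <2 0> <2 1> <2 2>}
target <0 0> ∈ {TSO,PSO}

SC:no TSO:yes PSO:yes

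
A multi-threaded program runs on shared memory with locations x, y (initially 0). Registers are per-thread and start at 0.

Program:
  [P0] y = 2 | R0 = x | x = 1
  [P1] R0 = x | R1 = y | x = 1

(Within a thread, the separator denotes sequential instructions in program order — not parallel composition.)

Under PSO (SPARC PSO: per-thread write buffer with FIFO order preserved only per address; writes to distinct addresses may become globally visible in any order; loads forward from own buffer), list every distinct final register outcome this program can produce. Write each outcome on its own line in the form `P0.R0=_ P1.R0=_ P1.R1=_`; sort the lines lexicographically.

P0.R0=0 P1.R0=0 P1.R1=0
P0.R0=0 P1.R0=0 P1.R1=2
P0.R0=0 P1.R0=1 P1.R1=0
P0.R0=0 P1.R0=1 P1.R1=2
P0.R0=1 P1.R0=0 P1.R1=0
P0.R0=1 P1.R0=0 P1.R1=2

outcome vector order: (P0.R0,P1.R0,P1.R1)
|PSO outcomes| = 6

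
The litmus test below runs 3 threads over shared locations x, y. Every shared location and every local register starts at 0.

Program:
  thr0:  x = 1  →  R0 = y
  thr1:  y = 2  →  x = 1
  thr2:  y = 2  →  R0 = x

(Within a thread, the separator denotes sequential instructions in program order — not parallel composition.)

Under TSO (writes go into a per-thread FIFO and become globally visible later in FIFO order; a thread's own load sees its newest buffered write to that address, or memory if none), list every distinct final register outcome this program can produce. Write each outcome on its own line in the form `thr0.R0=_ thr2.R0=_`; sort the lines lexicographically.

thr0.R0=0 thr2.R0=0
thr0.R0=0 thr2.R0=1
thr0.R0=2 thr2.R0=0
thr0.R0=2 thr2.R0=1

outcome vector order: (thr0.R0,thr2.R0)
|TSO outcomes| = 4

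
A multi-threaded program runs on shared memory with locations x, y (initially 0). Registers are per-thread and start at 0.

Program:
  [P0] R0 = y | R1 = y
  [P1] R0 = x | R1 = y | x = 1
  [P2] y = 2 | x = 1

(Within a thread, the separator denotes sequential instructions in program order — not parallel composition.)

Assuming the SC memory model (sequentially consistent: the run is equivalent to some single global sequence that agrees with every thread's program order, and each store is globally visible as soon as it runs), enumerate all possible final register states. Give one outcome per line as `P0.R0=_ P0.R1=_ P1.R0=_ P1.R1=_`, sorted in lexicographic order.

outcome vector order: (P0.R0,P0.R1,P1.R0,P1.R1)
|SC outcomes| = 9

P0.R0=0 P0.R1=0 P1.R0=0 P1.R1=0
P0.R0=0 P0.R1=0 P1.R0=0 P1.R1=2
P0.R0=0 P0.R1=0 P1.R0=1 P1.R1=2
P0.R0=0 P0.R1=2 P1.R0=0 P1.R1=0
P0.R0=0 P0.R1=2 P1.R0=0 P1.R1=2
P0.R0=0 P0.R1=2 P1.R0=1 P1.R1=2
P0.R0=2 P0.R1=2 P1.R0=0 P1.R1=0
P0.R0=2 P0.R1=2 P1.R0=0 P1.R1=2
P0.R0=2 P0.R1=2 P1.R0=1 P1.R1=2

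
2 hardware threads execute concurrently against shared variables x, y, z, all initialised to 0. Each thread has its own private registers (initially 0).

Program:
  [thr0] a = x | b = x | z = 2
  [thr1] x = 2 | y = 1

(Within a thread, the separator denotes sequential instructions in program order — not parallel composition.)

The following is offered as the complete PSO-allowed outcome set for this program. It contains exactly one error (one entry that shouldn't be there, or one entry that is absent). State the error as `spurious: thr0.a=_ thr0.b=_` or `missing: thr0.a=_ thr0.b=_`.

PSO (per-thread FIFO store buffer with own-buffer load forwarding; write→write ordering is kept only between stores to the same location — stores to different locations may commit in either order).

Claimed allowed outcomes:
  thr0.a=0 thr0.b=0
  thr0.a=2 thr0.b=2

outcome vector order: (thr0.a,thr0.b)
PSO: 3 outcomes — {00 02 22}
PSO∖claimed = {02}

missing: thr0.a=0 thr0.b=2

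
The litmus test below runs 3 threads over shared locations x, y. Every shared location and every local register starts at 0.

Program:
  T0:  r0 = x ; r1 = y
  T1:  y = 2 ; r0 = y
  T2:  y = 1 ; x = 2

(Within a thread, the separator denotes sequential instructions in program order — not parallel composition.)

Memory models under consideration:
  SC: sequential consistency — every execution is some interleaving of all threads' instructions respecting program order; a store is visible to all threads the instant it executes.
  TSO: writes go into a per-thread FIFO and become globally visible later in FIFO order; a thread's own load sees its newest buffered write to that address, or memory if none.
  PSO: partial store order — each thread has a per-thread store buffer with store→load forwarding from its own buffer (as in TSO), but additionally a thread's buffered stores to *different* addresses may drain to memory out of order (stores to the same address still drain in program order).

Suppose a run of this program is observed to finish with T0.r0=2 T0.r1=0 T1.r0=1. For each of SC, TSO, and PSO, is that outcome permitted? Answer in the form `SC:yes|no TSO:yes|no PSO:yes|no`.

SC:no TSO:no PSO:yes

outcome vector order: (T0.r0,T0.r1,T1.r0)
[SC] allowed = {0/0/1; 0/0/2; 0/1/1; 0/1/2; 0/2/1; 0/2/2; 2/1/1; 2/1/2; 2/2/2}
[TSO] allowed = {0/0/1; 0/0/2; 0/1/1; 0/1/2; 0/2/1; 0/2/2; 2/1/1; 2/1/2; 2/2/2}
[PSO] allowed = {0/0/1; 0/0/2; 0/1/1; 0/1/2; 0/2/1; 0/2/2; 2/0/1; 2/0/2; 2/1/1; 2/1/2; 2/2/1; 2/2/2}
target 2/0/1 ∈ {PSO}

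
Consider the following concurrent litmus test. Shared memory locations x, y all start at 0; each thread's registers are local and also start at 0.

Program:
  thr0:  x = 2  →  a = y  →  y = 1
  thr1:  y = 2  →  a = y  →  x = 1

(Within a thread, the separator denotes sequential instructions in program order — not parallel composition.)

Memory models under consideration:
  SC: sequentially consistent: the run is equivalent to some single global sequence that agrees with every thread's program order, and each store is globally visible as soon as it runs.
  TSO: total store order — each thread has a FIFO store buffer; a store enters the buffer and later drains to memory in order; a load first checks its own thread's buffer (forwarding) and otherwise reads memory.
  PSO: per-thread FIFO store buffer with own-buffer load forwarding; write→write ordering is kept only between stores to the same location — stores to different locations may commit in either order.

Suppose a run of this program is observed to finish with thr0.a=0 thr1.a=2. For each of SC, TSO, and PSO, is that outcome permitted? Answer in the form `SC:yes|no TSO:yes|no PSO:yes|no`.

SC:yes TSO:yes PSO:yes

outcome vector order: (thr0.a,thr1.a)
[SC] allowed = {0/1, 0/2, 2/1, 2/2}
[TSO] allowed = {0/1, 0/2, 2/1, 2/2}
[PSO] allowed = {0/1, 0/2, 2/1, 2/2}
target 0/2 ∈ {SC,TSO,PSO}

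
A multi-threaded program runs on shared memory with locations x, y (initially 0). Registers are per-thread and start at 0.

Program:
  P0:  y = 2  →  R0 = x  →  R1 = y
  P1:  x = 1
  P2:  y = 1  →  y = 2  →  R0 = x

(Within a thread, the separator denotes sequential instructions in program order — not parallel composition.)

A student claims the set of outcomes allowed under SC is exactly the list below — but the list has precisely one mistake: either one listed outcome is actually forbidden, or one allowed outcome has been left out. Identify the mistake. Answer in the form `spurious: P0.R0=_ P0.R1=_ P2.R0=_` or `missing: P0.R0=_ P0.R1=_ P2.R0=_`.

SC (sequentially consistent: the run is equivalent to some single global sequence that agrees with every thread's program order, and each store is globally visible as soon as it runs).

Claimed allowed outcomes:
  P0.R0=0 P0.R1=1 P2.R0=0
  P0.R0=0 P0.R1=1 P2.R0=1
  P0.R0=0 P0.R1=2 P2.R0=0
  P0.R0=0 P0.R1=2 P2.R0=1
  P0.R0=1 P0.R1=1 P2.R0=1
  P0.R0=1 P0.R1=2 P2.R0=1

outcome vector order: (P0.R0,P0.R1,P2.R0)
SC (7): (0,1,0) (0,1,1) (0,2,0) (0,2,1) (1,1,1) (1,2,0) (1,2,1)
SC∖claimed = {(1,2,0)}

missing: P0.R0=1 P0.R1=2 P2.R0=0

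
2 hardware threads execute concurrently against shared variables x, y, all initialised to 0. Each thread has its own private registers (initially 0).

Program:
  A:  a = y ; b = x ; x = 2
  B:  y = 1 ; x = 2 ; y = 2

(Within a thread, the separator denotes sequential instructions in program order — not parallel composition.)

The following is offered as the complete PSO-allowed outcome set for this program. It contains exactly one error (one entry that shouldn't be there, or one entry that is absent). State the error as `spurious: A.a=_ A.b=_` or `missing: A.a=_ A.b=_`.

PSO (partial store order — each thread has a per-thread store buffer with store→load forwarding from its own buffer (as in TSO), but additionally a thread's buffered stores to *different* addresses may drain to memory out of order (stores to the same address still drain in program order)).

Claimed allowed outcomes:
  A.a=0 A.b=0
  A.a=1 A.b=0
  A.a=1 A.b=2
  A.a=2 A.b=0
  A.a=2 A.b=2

outcome vector order: (A.a,A.b)
under PSO → 00, 02, 10, 12, 20, 22
PSO∖claimed = {02}

missing: A.a=0 A.b=2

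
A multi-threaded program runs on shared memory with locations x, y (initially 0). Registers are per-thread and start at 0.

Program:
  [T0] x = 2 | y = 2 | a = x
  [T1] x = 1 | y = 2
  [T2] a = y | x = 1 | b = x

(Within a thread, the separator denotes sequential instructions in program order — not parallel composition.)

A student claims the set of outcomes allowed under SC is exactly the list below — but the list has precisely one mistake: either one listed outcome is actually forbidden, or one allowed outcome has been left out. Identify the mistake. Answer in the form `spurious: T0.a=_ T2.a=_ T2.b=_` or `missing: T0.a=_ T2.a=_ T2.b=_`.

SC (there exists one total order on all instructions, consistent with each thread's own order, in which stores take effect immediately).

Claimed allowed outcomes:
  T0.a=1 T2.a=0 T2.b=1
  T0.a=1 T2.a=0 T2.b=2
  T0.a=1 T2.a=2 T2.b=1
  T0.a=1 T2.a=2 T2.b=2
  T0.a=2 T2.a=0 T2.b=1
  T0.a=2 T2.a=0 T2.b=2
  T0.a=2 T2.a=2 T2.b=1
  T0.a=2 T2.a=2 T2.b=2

outcome vector order: (T0.a,T2.a,T2.b)
SC (7): (1,0,1), (1,0,2), (1,2,1), (2,0,1), (2,0,2), (2,2,1), (2,2,2)
claimed∖SC = {(1,2,2)}

spurious: T0.a=1 T2.a=2 T2.b=2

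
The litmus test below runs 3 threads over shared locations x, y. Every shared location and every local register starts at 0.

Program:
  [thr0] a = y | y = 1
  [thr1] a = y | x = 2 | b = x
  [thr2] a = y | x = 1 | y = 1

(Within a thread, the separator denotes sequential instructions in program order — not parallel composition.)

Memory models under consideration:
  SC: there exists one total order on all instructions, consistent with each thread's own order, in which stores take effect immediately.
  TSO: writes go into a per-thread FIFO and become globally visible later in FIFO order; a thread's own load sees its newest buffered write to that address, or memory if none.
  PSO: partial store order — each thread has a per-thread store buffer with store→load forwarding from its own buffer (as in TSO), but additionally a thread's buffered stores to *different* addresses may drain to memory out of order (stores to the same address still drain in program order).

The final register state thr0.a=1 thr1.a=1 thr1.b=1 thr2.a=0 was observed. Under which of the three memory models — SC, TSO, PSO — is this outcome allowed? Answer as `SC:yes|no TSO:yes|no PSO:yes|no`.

SC:no TSO:no PSO:yes

outcome vector order: (thr0.a,thr1.a,thr1.b,thr2.a)
[SC] allowed = {0010 0011 0020 0021 0110 0111 0120 0121 1010 1020 1120}
[TSO] allowed = {0010 0011 0020 0021 0110 0111 0120 0121 1010 1020 1120}
[PSO] allowed = {0010 0011 0020 0021 0110 0111 0120 0121 1010 1020 1110 1120}
target 1110 ∈ {PSO}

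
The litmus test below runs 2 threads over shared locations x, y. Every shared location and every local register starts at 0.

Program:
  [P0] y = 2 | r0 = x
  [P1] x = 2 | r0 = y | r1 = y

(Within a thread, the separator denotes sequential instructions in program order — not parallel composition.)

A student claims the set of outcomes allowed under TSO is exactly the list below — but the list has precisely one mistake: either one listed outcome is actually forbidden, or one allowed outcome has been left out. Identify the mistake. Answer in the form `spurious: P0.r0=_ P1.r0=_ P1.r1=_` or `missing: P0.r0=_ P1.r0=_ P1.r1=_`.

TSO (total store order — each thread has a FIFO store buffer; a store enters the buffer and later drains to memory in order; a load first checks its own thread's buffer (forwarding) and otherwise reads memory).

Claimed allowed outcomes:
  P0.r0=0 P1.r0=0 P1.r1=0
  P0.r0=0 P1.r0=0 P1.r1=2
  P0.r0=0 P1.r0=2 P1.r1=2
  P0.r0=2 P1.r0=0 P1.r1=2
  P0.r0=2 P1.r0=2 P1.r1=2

outcome vector order: (P0.r0,P1.r0,P1.r1)
[TSO] allowed = {<0 0 0>; <0 0 2>; <0 2 2>; <2 0 0>; <2 0 2>; <2 2 2>}
TSO∖claimed = {<2 0 0>}

missing: P0.r0=2 P1.r0=0 P1.r1=0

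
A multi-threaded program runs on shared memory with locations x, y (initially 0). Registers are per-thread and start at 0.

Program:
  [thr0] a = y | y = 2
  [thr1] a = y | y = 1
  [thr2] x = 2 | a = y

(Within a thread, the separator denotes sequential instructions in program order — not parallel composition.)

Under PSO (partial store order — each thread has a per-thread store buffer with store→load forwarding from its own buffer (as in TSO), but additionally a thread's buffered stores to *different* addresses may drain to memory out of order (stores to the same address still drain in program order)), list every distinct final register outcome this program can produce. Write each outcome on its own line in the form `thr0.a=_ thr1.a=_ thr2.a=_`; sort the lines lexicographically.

thr0.a=0 thr1.a=0 thr2.a=0
thr0.a=0 thr1.a=0 thr2.a=1
thr0.a=0 thr1.a=0 thr2.a=2
thr0.a=0 thr1.a=2 thr2.a=0
thr0.a=0 thr1.a=2 thr2.a=1
thr0.a=0 thr1.a=2 thr2.a=2
thr0.a=1 thr1.a=0 thr2.a=0
thr0.a=1 thr1.a=0 thr2.a=1
thr0.a=1 thr1.a=0 thr2.a=2

outcome vector order: (thr0.a,thr1.a,thr2.a)
|PSO outcomes| = 9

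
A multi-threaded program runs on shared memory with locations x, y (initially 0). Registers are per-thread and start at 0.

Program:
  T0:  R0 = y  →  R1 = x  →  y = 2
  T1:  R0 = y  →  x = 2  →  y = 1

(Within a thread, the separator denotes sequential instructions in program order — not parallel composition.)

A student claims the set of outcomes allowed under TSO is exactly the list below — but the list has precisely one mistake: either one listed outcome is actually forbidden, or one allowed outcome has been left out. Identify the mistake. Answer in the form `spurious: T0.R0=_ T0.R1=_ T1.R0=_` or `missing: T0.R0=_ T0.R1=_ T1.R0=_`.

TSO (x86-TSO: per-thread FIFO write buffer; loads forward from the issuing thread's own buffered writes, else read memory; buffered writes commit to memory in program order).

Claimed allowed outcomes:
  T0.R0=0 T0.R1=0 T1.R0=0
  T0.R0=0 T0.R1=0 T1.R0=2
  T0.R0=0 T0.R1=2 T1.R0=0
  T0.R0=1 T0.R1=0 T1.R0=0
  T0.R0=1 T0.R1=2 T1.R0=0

spurious: T0.R0=1 T0.R1=0 T1.R0=0

outcome vector order: (T0.R0,T0.R1,T1.R0)
[TSO] allowed = {0/0/0, 0/0/2, 0/2/0, 1/2/0}
claimed∖TSO = {1/0/0}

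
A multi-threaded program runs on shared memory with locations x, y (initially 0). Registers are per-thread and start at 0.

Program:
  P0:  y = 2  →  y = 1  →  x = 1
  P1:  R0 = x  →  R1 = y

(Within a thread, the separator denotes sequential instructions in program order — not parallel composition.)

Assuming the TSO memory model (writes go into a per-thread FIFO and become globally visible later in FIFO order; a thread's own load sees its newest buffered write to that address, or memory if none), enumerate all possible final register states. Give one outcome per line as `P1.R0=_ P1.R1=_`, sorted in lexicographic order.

outcome vector order: (P1.R0,P1.R1)
|TSO outcomes| = 4

P1.R0=0 P1.R1=0
P1.R0=0 P1.R1=1
P1.R0=0 P1.R1=2
P1.R0=1 P1.R1=1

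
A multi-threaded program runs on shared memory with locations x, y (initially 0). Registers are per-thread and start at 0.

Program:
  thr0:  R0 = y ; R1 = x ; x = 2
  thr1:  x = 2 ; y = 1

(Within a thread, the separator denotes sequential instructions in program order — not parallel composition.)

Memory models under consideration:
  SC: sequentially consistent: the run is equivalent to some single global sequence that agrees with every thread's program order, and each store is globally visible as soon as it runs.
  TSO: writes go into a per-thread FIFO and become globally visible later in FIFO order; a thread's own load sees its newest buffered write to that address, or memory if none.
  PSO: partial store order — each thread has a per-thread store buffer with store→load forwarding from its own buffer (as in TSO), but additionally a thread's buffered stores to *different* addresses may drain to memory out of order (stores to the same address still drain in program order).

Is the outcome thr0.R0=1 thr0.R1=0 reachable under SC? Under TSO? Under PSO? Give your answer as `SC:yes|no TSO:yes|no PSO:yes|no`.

SC:no TSO:no PSO:yes

outcome vector order: (thr0.R0,thr0.R1)
under SC → (0,0); (0,2); (1,2)
under TSO → (0,0); (0,2); (1,2)
under PSO → (0,0); (0,2); (1,0); (1,2)
target (1,0) ∈ {PSO}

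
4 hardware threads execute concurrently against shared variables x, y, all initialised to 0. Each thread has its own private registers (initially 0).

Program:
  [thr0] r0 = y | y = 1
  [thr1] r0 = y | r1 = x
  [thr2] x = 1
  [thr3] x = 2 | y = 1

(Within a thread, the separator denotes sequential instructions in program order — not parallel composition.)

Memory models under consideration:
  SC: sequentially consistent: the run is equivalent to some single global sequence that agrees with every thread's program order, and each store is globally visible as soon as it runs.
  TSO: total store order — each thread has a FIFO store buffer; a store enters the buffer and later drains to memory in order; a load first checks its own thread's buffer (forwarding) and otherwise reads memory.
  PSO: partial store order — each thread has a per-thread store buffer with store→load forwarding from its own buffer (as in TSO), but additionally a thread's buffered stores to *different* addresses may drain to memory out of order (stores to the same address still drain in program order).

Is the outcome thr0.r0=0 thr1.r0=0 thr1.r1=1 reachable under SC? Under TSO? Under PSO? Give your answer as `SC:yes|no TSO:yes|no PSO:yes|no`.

outcome vector order: (thr0.r0,thr1.r0,thr1.r1)
[SC] allowed = {000 001 002 010 011 012 100 101 102 111 112}
[TSO] allowed = {000 001 002 010 011 012 100 101 102 111 112}
[PSO] allowed = {000 001 002 010 011 012 100 101 102 110 111 112}
target 001 ∈ {SC,TSO,PSO}

SC:yes TSO:yes PSO:yes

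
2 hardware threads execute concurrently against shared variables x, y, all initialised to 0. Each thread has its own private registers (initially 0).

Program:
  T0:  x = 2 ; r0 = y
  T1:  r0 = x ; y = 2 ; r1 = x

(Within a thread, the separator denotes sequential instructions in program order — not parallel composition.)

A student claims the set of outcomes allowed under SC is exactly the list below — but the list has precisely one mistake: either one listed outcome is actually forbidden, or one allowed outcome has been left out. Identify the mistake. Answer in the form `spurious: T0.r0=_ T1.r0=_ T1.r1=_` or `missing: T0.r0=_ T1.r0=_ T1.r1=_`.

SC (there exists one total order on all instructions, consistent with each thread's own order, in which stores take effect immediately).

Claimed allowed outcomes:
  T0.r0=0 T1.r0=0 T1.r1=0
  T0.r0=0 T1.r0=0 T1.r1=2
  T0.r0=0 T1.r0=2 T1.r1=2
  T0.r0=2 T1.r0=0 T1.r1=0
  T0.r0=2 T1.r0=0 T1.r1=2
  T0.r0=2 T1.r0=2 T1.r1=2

spurious: T0.r0=0 T1.r0=0 T1.r1=0

outcome vector order: (T0.r0,T1.r0,T1.r1)
SC (5): 0/0/2; 0/2/2; 2/0/0; 2/0/2; 2/2/2
claimed∖SC = {0/0/0}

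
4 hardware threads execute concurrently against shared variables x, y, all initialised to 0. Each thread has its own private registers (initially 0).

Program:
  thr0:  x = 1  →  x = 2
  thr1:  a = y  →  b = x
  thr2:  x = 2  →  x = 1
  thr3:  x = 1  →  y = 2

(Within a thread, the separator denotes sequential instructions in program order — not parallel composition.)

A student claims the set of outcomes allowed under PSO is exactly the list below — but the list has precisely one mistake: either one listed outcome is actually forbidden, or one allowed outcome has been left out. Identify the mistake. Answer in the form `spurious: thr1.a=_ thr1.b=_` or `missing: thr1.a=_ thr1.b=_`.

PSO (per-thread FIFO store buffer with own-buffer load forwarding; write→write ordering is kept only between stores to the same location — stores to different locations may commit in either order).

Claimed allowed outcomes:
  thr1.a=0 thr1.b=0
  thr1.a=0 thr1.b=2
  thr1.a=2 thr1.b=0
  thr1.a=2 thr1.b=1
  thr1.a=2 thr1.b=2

missing: thr1.a=0 thr1.b=1

outcome vector order: (thr1.a,thr1.b)
PSO: 6 outcomes — {0/0 0/1 0/2 2/0 2/1 2/2}
PSO∖claimed = {0/1}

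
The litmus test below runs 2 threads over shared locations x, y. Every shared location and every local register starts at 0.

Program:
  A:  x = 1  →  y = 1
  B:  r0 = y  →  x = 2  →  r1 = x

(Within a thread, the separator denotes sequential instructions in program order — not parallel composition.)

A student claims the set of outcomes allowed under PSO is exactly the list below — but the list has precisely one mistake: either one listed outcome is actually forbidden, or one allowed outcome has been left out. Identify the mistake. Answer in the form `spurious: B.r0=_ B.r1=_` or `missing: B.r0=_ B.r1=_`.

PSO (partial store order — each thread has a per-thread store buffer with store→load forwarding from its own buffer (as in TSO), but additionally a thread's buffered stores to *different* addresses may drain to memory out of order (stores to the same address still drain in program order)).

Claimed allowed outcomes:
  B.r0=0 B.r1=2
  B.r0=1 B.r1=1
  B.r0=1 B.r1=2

outcome vector order: (B.r0,B.r1)
under PSO → 01; 02; 11; 12
PSO∖claimed = {01}

missing: B.r0=0 B.r1=1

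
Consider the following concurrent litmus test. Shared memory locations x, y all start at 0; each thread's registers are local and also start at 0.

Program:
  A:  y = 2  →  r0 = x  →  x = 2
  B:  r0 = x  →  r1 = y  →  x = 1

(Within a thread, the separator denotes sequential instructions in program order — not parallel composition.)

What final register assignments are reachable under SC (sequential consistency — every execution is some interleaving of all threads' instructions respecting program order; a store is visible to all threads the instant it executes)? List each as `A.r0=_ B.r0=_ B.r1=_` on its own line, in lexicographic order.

A.r0=0 B.r0=0 B.r1=0
A.r0=0 B.r0=0 B.r1=2
A.r0=0 B.r0=2 B.r1=2
A.r0=1 B.r0=0 B.r1=0
A.r0=1 B.r0=0 B.r1=2

outcome vector order: (A.r0,B.r0,B.r1)
|SC outcomes| = 5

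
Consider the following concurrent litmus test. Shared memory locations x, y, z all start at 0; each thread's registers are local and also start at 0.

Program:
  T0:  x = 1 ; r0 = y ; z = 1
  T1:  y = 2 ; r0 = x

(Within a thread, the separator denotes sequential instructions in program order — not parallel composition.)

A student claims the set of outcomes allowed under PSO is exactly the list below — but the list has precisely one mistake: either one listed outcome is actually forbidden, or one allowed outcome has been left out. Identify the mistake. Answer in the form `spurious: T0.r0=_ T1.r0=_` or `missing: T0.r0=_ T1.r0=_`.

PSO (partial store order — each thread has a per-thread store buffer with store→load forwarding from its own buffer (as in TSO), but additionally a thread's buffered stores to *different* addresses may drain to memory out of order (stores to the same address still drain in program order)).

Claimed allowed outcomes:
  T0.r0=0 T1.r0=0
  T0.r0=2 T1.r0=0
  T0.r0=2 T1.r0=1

outcome vector order: (T0.r0,T1.r0)
[PSO] allowed = {0/0; 0/1; 2/0; 2/1}
PSO∖claimed = {0/1}

missing: T0.r0=0 T1.r0=1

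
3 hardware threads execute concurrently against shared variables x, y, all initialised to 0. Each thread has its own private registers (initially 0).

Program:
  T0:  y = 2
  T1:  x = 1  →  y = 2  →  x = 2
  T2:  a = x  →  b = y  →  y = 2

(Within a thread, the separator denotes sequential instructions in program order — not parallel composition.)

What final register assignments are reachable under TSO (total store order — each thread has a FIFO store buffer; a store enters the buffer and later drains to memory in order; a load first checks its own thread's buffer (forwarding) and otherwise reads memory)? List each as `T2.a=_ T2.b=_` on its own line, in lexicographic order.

outcome vector order: (T2.a,T2.b)
|TSO outcomes| = 5

T2.a=0 T2.b=0
T2.a=0 T2.b=2
T2.a=1 T2.b=0
T2.a=1 T2.b=2
T2.a=2 T2.b=2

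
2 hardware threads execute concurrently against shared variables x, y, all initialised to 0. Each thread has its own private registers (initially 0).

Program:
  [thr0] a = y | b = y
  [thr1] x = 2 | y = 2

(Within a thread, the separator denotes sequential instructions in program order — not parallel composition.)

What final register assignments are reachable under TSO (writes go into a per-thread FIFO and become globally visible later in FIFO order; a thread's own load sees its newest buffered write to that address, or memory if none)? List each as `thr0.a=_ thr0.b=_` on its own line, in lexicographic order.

thr0.a=0 thr0.b=0
thr0.a=0 thr0.b=2
thr0.a=2 thr0.b=2

outcome vector order: (thr0.a,thr0.b)
|TSO outcomes| = 3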